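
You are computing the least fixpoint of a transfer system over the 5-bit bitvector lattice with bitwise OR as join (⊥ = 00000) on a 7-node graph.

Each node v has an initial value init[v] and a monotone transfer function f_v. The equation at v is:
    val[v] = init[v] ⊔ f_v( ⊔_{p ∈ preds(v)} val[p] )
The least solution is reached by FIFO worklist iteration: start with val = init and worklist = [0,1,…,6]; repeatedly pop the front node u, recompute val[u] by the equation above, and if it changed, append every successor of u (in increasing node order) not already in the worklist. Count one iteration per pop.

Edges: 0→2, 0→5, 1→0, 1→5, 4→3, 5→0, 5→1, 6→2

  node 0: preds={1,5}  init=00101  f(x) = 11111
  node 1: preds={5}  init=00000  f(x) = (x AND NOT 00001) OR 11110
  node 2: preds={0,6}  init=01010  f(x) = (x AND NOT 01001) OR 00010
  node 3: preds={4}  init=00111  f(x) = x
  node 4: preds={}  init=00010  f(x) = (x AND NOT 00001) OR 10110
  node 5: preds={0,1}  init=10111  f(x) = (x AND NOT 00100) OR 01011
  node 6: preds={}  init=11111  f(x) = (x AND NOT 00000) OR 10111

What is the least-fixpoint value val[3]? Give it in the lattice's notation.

Trace (10 dequeues):
  [1] u=0 | in 10111 | out 11111 | prev 00101 | push {}
  [2] u=1 | in 10111 | out 11110 | prev 00000 | push {0}
  [3] u=2 | in 11111 | out 11110 | prev 01010 | push {}
  [4] u=3 | in 00010 | out 00111 | ==
  [5] u=4 | in 00000 | out 10110 | prev 00010 | push {3}
  [6] u=5 | in 11111 | out 11111 | prev 10111 | push {1}
  [7] u=6 | in 00000 | out 11111 | ==
  [8] u=0 | in 11111 | out 11111 | ==
  [9] u=3 | in 10110 | out 10111 | prev 00111 | push {}
  [10] u=1 | in 11111 | out 11110 | ==

Converged values:
  [0] 11111
  [1] 11110
  [2] 11110
  [3] 10111
  [4] 10110
  [5] 11111
  [6] 11111

10111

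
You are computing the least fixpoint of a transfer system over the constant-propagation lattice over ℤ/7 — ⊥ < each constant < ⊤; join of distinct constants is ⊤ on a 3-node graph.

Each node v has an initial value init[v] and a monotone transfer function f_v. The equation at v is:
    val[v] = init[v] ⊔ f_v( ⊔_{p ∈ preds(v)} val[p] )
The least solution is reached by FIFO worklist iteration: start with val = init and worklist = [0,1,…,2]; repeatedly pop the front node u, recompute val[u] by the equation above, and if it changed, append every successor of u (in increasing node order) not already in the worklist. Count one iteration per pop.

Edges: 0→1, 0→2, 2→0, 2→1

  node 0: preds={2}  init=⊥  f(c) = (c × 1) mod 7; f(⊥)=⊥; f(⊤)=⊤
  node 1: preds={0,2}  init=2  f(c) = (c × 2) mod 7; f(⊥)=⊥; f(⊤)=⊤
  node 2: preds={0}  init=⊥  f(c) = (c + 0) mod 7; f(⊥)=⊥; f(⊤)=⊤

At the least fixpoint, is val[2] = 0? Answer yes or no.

Trace (3 dequeues):
  [1] u=0 | in ⊥ | out ⊥ | ==
  [2] u=1 | in ⊥ | out 2 | ==
  [3] u=2 | in ⊥ | out ⊥ | ==

Converged values:
  [0] ⊥
  [1] 2
  [2] ⊥

no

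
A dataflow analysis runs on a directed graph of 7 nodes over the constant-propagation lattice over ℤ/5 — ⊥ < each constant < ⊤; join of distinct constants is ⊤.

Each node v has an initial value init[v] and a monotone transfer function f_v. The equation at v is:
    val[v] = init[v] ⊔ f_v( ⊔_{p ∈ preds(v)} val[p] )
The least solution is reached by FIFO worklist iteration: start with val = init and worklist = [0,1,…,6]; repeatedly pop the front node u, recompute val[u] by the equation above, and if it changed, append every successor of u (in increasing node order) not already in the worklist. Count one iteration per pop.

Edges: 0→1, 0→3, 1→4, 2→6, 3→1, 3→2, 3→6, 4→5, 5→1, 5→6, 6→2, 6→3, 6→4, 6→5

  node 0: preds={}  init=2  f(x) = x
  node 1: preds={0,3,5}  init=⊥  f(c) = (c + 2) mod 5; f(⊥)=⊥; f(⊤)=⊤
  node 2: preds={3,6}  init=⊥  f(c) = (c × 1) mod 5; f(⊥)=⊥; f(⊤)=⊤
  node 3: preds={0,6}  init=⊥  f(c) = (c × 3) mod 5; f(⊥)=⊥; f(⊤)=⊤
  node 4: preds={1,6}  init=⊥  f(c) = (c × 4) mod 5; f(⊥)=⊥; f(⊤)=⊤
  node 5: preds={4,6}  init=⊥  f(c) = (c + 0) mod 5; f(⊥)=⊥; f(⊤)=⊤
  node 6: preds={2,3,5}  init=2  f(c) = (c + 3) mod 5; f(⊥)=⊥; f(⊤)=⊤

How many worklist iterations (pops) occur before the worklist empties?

15

Worklist (15 pops):
  #1 pop 0: in=⊥ → 2 (no change)
  #2 pop 1: in=2 → 4 (was ⊥); enqueue []
  #3 pop 2: in=2 → 2 (was ⊥); enqueue []
  #4 pop 3: in=2 → 1 (was ⊥); enqueue [1,2]
  #5 pop 4: in=⊤ → ⊤ (was ⊥); enqueue []
  #6 pop 5: in=⊤ → ⊤ (was ⊥); enqueue []
  #7 pop 6: in=⊤ → ⊤ (was 2); enqueue [3,4,5]
  #8 pop 1: in=⊤ → ⊤ (was 4); enqueue []
  #9 pop 2: in=⊤ → ⊤ (was 2); enqueue [6]
  #10 pop 3: in=⊤ → ⊤ (was 1); enqueue [1,2]
  #11 pop 4: in=⊤ → ⊤ (no change)
  #12 pop 5: in=⊤ → ⊤ (no change)
  #13 pop 6: in=⊤ → ⊤ (no change)
  #14 pop 1: in=⊤ → ⊤ (no change)
  #15 pop 2: in=⊤ → ⊤ (no change)

Fixpoint:
  val[0] = 2
  val[1] = ⊤
  val[2] = ⊤
  val[3] = ⊤
  val[4] = ⊤
  val[5] = ⊤
  val[6] = ⊤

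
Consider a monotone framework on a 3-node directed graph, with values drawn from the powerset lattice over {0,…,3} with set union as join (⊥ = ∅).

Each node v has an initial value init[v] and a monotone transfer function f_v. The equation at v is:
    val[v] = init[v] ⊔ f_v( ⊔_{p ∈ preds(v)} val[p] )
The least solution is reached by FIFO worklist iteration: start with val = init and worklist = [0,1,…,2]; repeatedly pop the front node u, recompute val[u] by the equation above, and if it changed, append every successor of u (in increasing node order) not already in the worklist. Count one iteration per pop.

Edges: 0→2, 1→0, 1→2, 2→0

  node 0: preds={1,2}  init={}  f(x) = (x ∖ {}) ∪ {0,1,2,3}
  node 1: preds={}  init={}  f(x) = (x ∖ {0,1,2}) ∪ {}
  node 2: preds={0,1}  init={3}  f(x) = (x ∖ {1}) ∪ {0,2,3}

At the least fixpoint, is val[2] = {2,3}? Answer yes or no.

no

Worklist (4 pops):
  #1 pop 0: in={3} → {0,1,2,3} (was {}); enqueue []
  #2 pop 1: in={} → {} (no change)
  #3 pop 2: in={0,1,2,3} → {0,2,3} (was {3}); enqueue [0]
  #4 pop 0: in={0,2,3} → {0,1,2,3} (no change)

Fixpoint:
  val[0] = {0,1,2,3}
  val[1] = {}
  val[2] = {0,2,3}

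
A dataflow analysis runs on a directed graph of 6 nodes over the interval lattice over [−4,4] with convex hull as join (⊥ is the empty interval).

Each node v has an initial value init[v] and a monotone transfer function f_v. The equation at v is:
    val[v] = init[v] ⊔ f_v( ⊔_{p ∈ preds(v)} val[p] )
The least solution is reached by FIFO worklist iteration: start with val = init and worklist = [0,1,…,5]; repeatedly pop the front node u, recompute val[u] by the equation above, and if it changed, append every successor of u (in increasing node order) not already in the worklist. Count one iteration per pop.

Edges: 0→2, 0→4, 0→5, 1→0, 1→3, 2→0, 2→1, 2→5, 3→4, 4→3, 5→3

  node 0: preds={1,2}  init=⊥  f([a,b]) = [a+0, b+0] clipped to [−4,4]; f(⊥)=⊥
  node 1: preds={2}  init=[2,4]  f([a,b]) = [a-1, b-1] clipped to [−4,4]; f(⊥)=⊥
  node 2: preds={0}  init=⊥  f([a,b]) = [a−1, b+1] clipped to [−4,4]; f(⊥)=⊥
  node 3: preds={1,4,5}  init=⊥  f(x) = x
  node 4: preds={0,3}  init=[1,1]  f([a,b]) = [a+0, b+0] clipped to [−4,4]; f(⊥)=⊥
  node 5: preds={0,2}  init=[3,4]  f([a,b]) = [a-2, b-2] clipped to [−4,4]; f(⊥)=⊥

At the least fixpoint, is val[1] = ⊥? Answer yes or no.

Trace (41 dequeues):
  [1] u=0 | in [2,4] | out [2,4] | prev ⊥ | push {}
  [2] u=1 | in ⊥ | out [2,4] | ==
  [3] u=2 | in [2,4] | out [1,4] | prev ⊥ | push {0,1}
  [4] u=3 | in [1,4] | out [1,4] | prev ⊥ | push {}
  [5] u=4 | in [1,4] | out [1,4] | prev [1,1] | push {3}
  [6] u=5 | in [1,4] | out [-1,4] | prev [3,4] | push {}
  [7] u=0 | in [1,4] | out [1,4] | prev [2,4] | push {2,4,5}
  [8] u=1 | in [1,4] | out [0,4] | prev [2,4] | push {0}
  [9] u=3 | in [-1,4] | out [-1,4] | prev [1,4] | push {}
  [10] u=2 | in [1,4] | out [0,4] | prev [1,4] | push {1}
  [11] u=4 | in [-1,4] | out [-1,4] | prev [1,4] | push {3}
  [12] u=5 | in [0,4] | out [-2,4] | prev [-1,4] | push {}
  [13] u=0 | in [0,4] | out [0,4] | prev [1,4] | push {2,4,5}
  [14] u=1 | in [0,4] | out [-1,4] | prev [0,4] | push {0}
  [15] u=3 | in [-2,4] | out [-2,4] | prev [-1,4] | push {}
  [16] u=2 | in [0,4] | out [-1,4] | prev [0,4] | push {1}
  [17] u=4 | in [-2,4] | out [-2,4] | prev [-1,4] | push {3}
  [18] u=5 | in [-1,4] | out [-3,4] | prev [-2,4] | push {}
  [19] u=0 | in [-1,4] | out [-1,4] | prev [0,4] | push {2,4,5}
  [20] u=1 | in [-1,4] | out [-2,4] | prev [-1,4] | push {0}
  [21] u=3 | in [-3,4] | out [-3,4] | prev [-2,4] | push {}
  [22] u=2 | in [-1,4] | out [-2,4] | prev [-1,4] | push {1}
  [23] u=4 | in [-3,4] | out [-3,4] | prev [-2,4] | push {3}
  [24] u=5 | in [-2,4] | out [-4,4] | prev [-3,4] | push {}
  [25] u=0 | in [-2,4] | out [-2,4] | prev [-1,4] | push {2,4,5}
  [26] u=1 | in [-2,4] | out [-3,4] | prev [-2,4] | push {0}
  [27] u=3 | in [-4,4] | out [-4,4] | prev [-3,4] | push {}
  [28] u=2 | in [-2,4] | out [-3,4] | prev [-2,4] | push {1}
  [29] u=4 | in [-4,4] | out [-4,4] | prev [-3,4] | push {3}
  [30] u=5 | in [-3,4] | out [-4,4] | ==
  [31] u=0 | in [-3,4] | out [-3,4] | prev [-2,4] | push {2,4,5}
  [32] u=1 | in [-3,4] | out [-4,4] | prev [-3,4] | push {0}
  [33] u=3 | in [-4,4] | out [-4,4] | ==
  [34] u=2 | in [-3,4] | out [-4,4] | prev [-3,4] | push {1}
  [35] u=4 | in [-4,4] | out [-4,4] | ==
  [36] u=5 | in [-4,4] | out [-4,4] | ==
  [37] u=0 | in [-4,4] | out [-4,4] | prev [-3,4] | push {2,4,5}
  [38] u=1 | in [-4,4] | out [-4,4] | ==
  [39] u=2 | in [-4,4] | out [-4,4] | ==
  [40] u=4 | in [-4,4] | out [-4,4] | ==
  [41] u=5 | in [-4,4] | out [-4,4] | ==

Converged values:
  [0] [-4,4]
  [1] [-4,4]
  [2] [-4,4]
  [3] [-4,4]
  [4] [-4,4]
  [5] [-4,4]

no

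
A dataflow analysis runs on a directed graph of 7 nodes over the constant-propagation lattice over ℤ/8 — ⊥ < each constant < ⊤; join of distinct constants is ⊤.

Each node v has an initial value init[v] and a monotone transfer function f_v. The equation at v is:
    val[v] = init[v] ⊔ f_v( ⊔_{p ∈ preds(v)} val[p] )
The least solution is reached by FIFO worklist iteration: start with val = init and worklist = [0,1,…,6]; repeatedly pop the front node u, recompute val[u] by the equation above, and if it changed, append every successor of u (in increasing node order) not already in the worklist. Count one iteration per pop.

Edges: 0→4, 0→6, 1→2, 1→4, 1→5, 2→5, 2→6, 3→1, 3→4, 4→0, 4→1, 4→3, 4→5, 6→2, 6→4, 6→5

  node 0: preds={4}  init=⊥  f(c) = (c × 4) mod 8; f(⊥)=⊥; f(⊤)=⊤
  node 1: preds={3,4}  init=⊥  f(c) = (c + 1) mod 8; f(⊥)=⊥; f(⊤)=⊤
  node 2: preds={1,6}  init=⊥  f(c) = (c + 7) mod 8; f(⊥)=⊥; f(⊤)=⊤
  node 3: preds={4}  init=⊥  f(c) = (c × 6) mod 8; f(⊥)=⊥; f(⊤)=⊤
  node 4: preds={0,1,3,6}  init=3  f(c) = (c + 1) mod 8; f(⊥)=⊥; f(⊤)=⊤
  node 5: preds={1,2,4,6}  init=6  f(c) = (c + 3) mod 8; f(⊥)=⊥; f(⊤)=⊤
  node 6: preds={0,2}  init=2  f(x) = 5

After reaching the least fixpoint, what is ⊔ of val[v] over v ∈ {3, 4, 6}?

Trace (15 dequeues):
  [1] u=0 | in 3 | out 4 | prev ⊥ | push {}
  [2] u=1 | in 3 | out 4 | prev ⊥ | push {}
  [3] u=2 | in ⊤ | out ⊤ | prev ⊥ | push {}
  [4] u=3 | in 3 | out 2 | prev ⊥ | push {1}
  [5] u=4 | in ⊤ | out ⊤ | prev 3 | push {0,3}
  [6] u=5 | in ⊤ | out ⊤ | prev 6 | push {}
  [7] u=6 | in ⊤ | out ⊤ | prev 2 | push {2,4,5}
  [8] u=1 | in ⊤ | out ⊤ | prev 4 | push {}
  [9] u=0 | in ⊤ | out ⊤ | prev 4 | push {6}
  [10] u=3 | in ⊤ | out ⊤ | prev 2 | push {1}
  [11] u=2 | in ⊤ | out ⊤ | ==
  [12] u=4 | in ⊤ | out ⊤ | ==
  [13] u=5 | in ⊤ | out ⊤ | ==
  [14] u=6 | in ⊤ | out ⊤ | ==
  [15] u=1 | in ⊤ | out ⊤ | ==

Converged values:
  [0] ⊤
  [1] ⊤
  [2] ⊤
  [3] ⊤
  [4] ⊤
  [5] ⊤
  [6] ⊤

⊤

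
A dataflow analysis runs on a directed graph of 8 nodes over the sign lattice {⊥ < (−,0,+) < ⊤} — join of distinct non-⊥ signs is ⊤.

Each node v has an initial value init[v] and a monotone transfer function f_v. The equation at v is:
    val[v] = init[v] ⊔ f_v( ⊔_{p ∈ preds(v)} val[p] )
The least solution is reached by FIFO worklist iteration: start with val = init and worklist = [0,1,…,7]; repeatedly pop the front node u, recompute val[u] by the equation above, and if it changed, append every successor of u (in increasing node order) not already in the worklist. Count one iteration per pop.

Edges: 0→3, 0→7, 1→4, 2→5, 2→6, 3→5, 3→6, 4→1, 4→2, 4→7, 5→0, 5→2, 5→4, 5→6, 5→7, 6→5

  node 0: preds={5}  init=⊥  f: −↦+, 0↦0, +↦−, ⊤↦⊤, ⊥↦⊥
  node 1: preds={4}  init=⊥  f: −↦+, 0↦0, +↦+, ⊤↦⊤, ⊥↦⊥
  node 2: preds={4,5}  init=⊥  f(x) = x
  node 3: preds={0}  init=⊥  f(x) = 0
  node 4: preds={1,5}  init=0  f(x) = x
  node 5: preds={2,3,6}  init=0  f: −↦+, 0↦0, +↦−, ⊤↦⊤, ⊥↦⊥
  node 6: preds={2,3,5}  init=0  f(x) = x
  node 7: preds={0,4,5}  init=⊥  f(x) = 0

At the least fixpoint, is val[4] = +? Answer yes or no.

Iteration log — 8 steps:
  step 1. node 0  ⊔preds=0  new=0  old=⊥  +wl: 
  step 2. node 1  ⊔preds=0  new=0  old=⊥  +wl: 
  step 3. node 2  ⊔preds=0  new=0  old=⊥  +wl: 
  step 4. node 3  ⊔preds=0  new=0  old=⊥  +wl: 
  step 5. node 4  ⊔preds=0  new=0  stable
  step 6. node 5  ⊔preds=0  new=0  stable
  step 7. node 6  ⊔preds=0  new=0  stable
  step 8. node 7  ⊔preds=0  new=0  old=⊥  +wl: 

Least fixpoint reached:
  node 0: 0
  node 1: 0
  node 2: 0
  node 3: 0
  node 4: 0
  node 5: 0
  node 6: 0
  node 7: 0

no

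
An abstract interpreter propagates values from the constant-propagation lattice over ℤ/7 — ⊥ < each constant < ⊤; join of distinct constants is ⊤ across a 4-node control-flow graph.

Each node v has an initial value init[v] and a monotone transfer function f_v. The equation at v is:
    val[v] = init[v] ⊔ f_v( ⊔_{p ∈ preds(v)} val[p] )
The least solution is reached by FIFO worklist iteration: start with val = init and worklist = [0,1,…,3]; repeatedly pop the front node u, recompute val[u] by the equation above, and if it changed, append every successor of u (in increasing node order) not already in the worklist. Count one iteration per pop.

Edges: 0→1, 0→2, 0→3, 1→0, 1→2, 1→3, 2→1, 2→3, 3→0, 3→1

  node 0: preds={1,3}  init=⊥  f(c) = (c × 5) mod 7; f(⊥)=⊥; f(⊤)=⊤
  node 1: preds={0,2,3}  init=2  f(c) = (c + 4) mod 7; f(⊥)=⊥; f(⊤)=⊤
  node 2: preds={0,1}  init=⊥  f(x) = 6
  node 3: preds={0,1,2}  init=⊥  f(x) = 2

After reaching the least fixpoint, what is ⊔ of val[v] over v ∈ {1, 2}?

⊤

Worklist (8 pops):
  #1 pop 0: in=2 → 3 (was ⊥); enqueue []
  #2 pop 1: in=3 → ⊤ (was 2); enqueue [0]
  #3 pop 2: in=⊤ → 6 (was ⊥); enqueue [1]
  #4 pop 3: in=⊤ → 2 (was ⊥); enqueue []
  #5 pop 0: in=⊤ → ⊤ (was 3); enqueue [2,3]
  #6 pop 1: in=⊤ → ⊤ (no change)
  #7 pop 2: in=⊤ → 6 (no change)
  #8 pop 3: in=⊤ → 2 (no change)

Fixpoint:
  val[0] = ⊤
  val[1] = ⊤
  val[2] = 6
  val[3] = 2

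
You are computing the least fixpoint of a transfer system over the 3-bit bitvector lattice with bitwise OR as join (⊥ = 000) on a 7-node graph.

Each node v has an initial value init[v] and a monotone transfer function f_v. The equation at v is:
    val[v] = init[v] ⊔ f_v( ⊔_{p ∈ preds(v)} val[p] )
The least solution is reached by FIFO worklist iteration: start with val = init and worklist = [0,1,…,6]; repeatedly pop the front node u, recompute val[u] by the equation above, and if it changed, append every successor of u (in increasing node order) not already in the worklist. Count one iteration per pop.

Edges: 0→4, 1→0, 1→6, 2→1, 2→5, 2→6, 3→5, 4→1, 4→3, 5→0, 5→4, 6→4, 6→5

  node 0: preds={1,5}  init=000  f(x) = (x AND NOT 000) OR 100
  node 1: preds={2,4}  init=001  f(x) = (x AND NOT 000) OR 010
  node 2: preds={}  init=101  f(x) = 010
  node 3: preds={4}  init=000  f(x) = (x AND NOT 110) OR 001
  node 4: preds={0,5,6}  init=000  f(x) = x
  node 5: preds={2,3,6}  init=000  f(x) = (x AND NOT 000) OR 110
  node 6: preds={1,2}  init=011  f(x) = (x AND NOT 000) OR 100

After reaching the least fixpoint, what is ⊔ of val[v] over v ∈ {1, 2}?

Worklist (12 pops):
  #1 pop 0: in=001 → 101 (was 000); enqueue []
  #2 pop 1: in=101 → 111 (was 001); enqueue [0]
  #3 pop 2: in=000 → 111 (was 101); enqueue [1]
  #4 pop 3: in=000 → 001 (was 000); enqueue []
  #5 pop 4: in=111 → 111 (was 000); enqueue [3]
  #6 pop 5: in=111 → 111 (was 000); enqueue [4]
  #7 pop 6: in=111 → 111 (was 011); enqueue [5]
  #8 pop 0: in=111 → 111 (was 101); enqueue []
  #9 pop 1: in=111 → 111 (no change)
  #10 pop 3: in=111 → 001 (no change)
  #11 pop 4: in=111 → 111 (no change)
  #12 pop 5: in=111 → 111 (no change)

Fixpoint:
  val[0] = 111
  val[1] = 111
  val[2] = 111
  val[3] = 001
  val[4] = 111
  val[5] = 111
  val[6] = 111

111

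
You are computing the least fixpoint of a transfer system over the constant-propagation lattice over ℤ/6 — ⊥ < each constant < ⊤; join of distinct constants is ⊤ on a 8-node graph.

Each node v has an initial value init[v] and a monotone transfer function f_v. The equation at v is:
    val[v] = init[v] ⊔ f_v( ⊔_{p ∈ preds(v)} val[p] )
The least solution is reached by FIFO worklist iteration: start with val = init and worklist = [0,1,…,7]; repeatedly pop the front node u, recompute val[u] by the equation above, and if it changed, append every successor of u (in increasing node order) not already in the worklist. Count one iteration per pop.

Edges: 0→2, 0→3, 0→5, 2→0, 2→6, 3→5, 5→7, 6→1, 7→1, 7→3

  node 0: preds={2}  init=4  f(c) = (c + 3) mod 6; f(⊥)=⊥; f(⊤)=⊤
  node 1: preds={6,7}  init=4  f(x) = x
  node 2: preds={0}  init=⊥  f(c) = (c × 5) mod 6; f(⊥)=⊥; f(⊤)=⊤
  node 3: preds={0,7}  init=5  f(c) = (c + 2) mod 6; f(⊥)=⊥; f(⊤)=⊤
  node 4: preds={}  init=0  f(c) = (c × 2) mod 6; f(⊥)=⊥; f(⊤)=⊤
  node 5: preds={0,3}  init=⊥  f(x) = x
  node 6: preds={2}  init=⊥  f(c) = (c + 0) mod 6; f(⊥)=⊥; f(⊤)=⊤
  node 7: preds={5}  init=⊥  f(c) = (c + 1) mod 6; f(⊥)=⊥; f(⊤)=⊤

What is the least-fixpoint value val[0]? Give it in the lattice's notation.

⊤

Trace (16 dequeues):
  [1] u=0 | in ⊥ | out 4 | ==
  [2] u=1 | in ⊥ | out 4 | ==
  [3] u=2 | in 4 | out 2 | prev ⊥ | push {0}
  [4] u=3 | in 4 | out ⊤ | prev 5 | push {}
  [5] u=4 | in ⊥ | out 0 | ==
  [6] u=5 | in ⊤ | out ⊤ | prev ⊥ | push {}
  [7] u=6 | in 2 | out 2 | prev ⊥ | push {1}
  [8] u=7 | in ⊤ | out ⊤ | prev ⊥ | push {3}
  [9] u=0 | in 2 | out ⊤ | prev 4 | push {2,5}
  [10] u=1 | in ⊤ | out ⊤ | prev 4 | push {}
  [11] u=3 | in ⊤ | out ⊤ | ==
  [12] u=2 | in ⊤ | out ⊤ | prev 2 | push {0,6}
  [13] u=5 | in ⊤ | out ⊤ | ==
  [14] u=0 | in ⊤ | out ⊤ | ==
  [15] u=6 | in ⊤ | out ⊤ | prev 2 | push {1}
  [16] u=1 | in ⊤ | out ⊤ | ==

Converged values:
  [0] ⊤
  [1] ⊤
  [2] ⊤
  [3] ⊤
  [4] 0
  [5] ⊤
  [6] ⊤
  [7] ⊤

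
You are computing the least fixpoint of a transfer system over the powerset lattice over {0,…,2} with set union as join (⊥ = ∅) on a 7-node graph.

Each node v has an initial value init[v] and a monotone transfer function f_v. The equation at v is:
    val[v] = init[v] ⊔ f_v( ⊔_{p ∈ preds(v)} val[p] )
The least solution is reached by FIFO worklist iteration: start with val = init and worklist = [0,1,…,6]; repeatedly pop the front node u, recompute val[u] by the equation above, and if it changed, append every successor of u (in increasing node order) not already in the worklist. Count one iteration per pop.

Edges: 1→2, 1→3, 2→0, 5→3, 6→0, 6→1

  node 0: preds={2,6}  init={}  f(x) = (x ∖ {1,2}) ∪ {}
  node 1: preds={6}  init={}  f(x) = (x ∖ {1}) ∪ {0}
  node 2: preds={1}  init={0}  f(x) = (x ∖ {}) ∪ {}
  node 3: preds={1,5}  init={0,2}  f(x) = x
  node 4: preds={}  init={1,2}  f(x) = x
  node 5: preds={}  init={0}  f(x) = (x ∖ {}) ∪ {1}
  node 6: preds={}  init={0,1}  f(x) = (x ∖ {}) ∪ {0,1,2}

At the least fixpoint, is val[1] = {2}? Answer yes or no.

no

Iteration log — 13 steps:
  step 1. node 0  ⊔preds={0,1}  new={0}  old={}  +wl: 
  step 2. node 1  ⊔preds={0,1}  new={0}  old={}  +wl: 
  step 3. node 2  ⊔preds={0}  new={0}  stable
  step 4. node 3  ⊔preds={0}  new={0,2}  stable
  step 5. node 4  ⊔preds={}  new={1,2}  stable
  step 6. node 5  ⊔preds={}  new={0,1}  old={0}  +wl: 3
  step 7. node 6  ⊔preds={}  new={0,1,2}  old={0,1}  +wl: 0,1
  step 8. node 3  ⊔preds={0,1}  new={0,1,2}  old={0,2}  +wl: 
  step 9. node 0  ⊔preds={0,1,2}  new={0}  stable
  step 10. node 1  ⊔preds={0,1,2}  new={0,2}  old={0}  +wl: 2,3
  step 11. node 2  ⊔preds={0,2}  new={0,2}  old={0}  +wl: 0
  step 12. node 3  ⊔preds={0,1,2}  new={0,1,2}  stable
  step 13. node 0  ⊔preds={0,1,2}  new={0}  stable

Least fixpoint reached:
  node 0: {0}
  node 1: {0,2}
  node 2: {0,2}
  node 3: {0,1,2}
  node 4: {1,2}
  node 5: {0,1}
  node 6: {0,1,2}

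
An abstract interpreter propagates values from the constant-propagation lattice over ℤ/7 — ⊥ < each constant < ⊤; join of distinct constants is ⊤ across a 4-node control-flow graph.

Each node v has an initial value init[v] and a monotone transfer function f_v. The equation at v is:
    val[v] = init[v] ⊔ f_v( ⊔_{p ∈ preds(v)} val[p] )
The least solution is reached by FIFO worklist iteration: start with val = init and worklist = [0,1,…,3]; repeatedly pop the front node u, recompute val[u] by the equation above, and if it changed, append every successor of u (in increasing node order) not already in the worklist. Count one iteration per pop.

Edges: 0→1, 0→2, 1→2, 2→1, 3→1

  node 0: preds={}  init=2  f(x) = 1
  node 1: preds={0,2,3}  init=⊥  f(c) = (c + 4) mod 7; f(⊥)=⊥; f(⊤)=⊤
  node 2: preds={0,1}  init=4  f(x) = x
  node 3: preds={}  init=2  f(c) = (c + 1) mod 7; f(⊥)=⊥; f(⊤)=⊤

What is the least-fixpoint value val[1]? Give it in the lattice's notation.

⊤

Worklist (5 pops):
  #1 pop 0: in=⊥ → ⊤ (was 2); enqueue []
  #2 pop 1: in=⊤ → ⊤ (was ⊥); enqueue []
  #3 pop 2: in=⊤ → ⊤ (was 4); enqueue [1]
  #4 pop 3: in=⊥ → 2 (no change)
  #5 pop 1: in=⊤ → ⊤ (no change)

Fixpoint:
  val[0] = ⊤
  val[1] = ⊤
  val[2] = ⊤
  val[3] = 2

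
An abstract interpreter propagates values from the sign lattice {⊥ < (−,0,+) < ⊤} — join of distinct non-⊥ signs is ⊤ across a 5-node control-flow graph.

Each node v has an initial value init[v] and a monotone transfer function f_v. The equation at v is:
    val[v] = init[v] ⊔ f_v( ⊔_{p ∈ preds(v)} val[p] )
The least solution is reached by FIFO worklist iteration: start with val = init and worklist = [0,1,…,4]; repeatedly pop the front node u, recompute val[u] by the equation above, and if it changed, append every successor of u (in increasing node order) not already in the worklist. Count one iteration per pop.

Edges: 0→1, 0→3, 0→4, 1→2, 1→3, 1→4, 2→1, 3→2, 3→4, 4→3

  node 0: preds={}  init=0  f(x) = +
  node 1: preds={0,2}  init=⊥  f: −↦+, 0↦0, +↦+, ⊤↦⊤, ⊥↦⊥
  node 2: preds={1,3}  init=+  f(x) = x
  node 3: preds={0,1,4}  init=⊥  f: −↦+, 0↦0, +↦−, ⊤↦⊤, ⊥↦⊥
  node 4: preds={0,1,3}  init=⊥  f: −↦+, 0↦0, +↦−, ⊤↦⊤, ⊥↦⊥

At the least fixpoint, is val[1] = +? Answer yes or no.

no

Iteration log — 8 steps:
  step 1. node 0  ⊔preds=⊥  new=⊤  old=0  +wl: 
  step 2. node 1  ⊔preds=⊤  new=⊤  old=⊥  +wl: 
  step 3. node 2  ⊔preds=⊤  new=⊤  old=+  +wl: 1
  step 4. node 3  ⊔preds=⊤  new=⊤  old=⊥  +wl: 2
  step 5. node 4  ⊔preds=⊤  new=⊤  old=⊥  +wl: 3
  step 6. node 1  ⊔preds=⊤  new=⊤  stable
  step 7. node 2  ⊔preds=⊤  new=⊤  stable
  step 8. node 3  ⊔preds=⊤  new=⊤  stable

Least fixpoint reached:
  node 0: ⊤
  node 1: ⊤
  node 2: ⊤
  node 3: ⊤
  node 4: ⊤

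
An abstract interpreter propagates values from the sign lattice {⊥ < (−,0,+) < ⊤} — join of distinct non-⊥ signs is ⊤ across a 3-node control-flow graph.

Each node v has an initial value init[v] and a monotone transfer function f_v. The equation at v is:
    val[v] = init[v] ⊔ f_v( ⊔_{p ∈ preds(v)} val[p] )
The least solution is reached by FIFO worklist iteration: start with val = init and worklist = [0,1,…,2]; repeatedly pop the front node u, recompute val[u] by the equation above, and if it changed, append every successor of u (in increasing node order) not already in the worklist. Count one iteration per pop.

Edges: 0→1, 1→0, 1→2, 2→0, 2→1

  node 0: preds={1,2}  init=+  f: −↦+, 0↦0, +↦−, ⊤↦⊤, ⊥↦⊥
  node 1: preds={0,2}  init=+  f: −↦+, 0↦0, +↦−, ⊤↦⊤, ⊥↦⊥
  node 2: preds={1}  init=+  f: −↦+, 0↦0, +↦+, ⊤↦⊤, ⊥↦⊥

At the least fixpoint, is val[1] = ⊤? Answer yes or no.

Iteration log — 5 steps:
  step 1. node 0  ⊔preds=+  new=⊤  old=+  +wl: 
  step 2. node 1  ⊔preds=⊤  new=⊤  old=+  +wl: 0
  step 3. node 2  ⊔preds=⊤  new=⊤  old=+  +wl: 1
  step 4. node 0  ⊔preds=⊤  new=⊤  stable
  step 5. node 1  ⊔preds=⊤  new=⊤  stable

Least fixpoint reached:
  node 0: ⊤
  node 1: ⊤
  node 2: ⊤

yes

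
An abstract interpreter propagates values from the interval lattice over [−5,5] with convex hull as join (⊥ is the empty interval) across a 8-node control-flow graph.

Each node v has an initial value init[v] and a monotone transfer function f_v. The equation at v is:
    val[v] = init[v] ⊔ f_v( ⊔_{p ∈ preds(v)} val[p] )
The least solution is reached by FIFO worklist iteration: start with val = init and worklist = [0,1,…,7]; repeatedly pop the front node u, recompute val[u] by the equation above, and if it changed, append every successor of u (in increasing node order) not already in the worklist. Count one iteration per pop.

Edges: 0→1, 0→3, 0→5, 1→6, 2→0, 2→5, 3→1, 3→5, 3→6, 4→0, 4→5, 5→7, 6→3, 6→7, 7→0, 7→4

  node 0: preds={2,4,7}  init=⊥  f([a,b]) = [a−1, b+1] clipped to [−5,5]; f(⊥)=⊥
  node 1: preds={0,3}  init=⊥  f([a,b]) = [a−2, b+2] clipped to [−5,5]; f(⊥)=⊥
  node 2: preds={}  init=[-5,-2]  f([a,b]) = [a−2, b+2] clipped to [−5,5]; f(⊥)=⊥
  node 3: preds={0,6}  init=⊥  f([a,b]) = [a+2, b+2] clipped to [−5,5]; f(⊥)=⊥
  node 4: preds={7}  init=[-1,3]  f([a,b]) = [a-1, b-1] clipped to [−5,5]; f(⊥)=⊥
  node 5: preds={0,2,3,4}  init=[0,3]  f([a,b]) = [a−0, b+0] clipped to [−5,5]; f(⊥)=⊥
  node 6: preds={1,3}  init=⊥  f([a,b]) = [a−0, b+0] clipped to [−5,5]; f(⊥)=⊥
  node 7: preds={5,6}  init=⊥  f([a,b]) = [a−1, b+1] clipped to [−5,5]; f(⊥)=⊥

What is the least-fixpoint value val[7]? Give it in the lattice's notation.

[-5,5]

Iteration log — 16 steps:
  step 1. node 0  ⊔preds=[-5,3]  new=[-5,4]  old=⊥  +wl: 
  step 2. node 1  ⊔preds=[-5,4]  new=[-5,5]  old=⊥  +wl: 
  step 3. node 2  ⊔preds=⊥  new=[-5,-2]  stable
  step 4. node 3  ⊔preds=[-5,4]  new=[-3,5]  old=⊥  +wl: 1
  step 5. node 4  ⊔preds=⊥  new=[-1,3]  stable
  step 6. node 5  ⊔preds=[-5,5]  new=[-5,5]  old=[0,3]  +wl: 
  step 7. node 6  ⊔preds=[-5,5]  new=[-5,5]  old=⊥  +wl: 3
  step 8. node 7  ⊔preds=[-5,5]  new=[-5,5]  old=⊥  +wl: 0,4
  step 9. node 1  ⊔preds=[-5,5]  new=[-5,5]  stable
  step 10. node 3  ⊔preds=[-5,5]  new=[-3,5]  stable
  step 11. node 0  ⊔preds=[-5,5]  new=[-5,5]  old=[-5,4]  +wl: 1,3,5
  step 12. node 4  ⊔preds=[-5,5]  new=[-5,4]  old=[-1,3]  +wl: 0
  step 13. node 1  ⊔preds=[-5,5]  new=[-5,5]  stable
  step 14. node 3  ⊔preds=[-5,5]  new=[-3,5]  stable
  step 15. node 5  ⊔preds=[-5,5]  new=[-5,5]  stable
  step 16. node 0  ⊔preds=[-5,5]  new=[-5,5]  stable

Least fixpoint reached:
  node 0: [-5,5]
  node 1: [-5,5]
  node 2: [-5,-2]
  node 3: [-3,5]
  node 4: [-5,4]
  node 5: [-5,5]
  node 6: [-5,5]
  node 7: [-5,5]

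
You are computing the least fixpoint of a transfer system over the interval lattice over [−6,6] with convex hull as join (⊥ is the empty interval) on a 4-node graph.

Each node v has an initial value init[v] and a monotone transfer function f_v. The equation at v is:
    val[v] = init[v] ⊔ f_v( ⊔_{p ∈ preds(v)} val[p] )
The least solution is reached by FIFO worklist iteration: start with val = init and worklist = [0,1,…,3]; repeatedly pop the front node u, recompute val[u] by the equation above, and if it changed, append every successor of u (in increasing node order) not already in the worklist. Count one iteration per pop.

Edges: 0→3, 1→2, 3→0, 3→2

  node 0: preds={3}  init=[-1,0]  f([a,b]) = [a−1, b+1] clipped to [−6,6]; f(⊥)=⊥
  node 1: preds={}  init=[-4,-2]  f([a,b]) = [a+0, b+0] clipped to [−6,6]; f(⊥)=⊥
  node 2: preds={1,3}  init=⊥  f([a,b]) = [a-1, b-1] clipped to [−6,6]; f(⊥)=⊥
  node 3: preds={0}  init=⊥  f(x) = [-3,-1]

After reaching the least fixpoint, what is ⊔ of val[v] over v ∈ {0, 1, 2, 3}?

[-5,0]

Iteration log — 7 steps:
  step 1. node 0  ⊔preds=⊥  new=[-1,0]  stable
  step 2. node 1  ⊔preds=⊥  new=[-4,-2]  stable
  step 3. node 2  ⊔preds=[-4,-2]  new=[-5,-3]  old=⊥  +wl: 
  step 4. node 3  ⊔preds=[-1,0]  new=[-3,-1]  old=⊥  +wl: 0,2
  step 5. node 0  ⊔preds=[-3,-1]  new=[-4,0]  old=[-1,0]  +wl: 3
  step 6. node 2  ⊔preds=[-4,-1]  new=[-5,-2]  old=[-5,-3]  +wl: 
  step 7. node 3  ⊔preds=[-4,0]  new=[-3,-1]  stable

Least fixpoint reached:
  node 0: [-4,0]
  node 1: [-4,-2]
  node 2: [-5,-2]
  node 3: [-3,-1]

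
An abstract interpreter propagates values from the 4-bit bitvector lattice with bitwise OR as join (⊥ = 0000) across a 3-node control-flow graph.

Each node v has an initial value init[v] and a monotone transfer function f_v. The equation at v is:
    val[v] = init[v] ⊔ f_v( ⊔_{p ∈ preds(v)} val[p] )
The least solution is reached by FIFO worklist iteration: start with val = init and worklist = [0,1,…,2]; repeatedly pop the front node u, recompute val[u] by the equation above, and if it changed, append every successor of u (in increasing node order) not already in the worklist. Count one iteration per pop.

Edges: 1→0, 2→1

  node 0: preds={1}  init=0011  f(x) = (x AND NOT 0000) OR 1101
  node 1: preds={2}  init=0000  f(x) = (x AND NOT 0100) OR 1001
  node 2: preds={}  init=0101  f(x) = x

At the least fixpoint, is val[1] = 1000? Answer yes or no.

no

Iteration log — 4 steps:
  step 1. node 0  ⊔preds=0000  new=1111  old=0011  +wl: 
  step 2. node 1  ⊔preds=0101  new=1001  old=0000  +wl: 0
  step 3. node 2  ⊔preds=0000  new=0101  stable
  step 4. node 0  ⊔preds=1001  new=1111  stable

Least fixpoint reached:
  node 0: 1111
  node 1: 1001
  node 2: 0101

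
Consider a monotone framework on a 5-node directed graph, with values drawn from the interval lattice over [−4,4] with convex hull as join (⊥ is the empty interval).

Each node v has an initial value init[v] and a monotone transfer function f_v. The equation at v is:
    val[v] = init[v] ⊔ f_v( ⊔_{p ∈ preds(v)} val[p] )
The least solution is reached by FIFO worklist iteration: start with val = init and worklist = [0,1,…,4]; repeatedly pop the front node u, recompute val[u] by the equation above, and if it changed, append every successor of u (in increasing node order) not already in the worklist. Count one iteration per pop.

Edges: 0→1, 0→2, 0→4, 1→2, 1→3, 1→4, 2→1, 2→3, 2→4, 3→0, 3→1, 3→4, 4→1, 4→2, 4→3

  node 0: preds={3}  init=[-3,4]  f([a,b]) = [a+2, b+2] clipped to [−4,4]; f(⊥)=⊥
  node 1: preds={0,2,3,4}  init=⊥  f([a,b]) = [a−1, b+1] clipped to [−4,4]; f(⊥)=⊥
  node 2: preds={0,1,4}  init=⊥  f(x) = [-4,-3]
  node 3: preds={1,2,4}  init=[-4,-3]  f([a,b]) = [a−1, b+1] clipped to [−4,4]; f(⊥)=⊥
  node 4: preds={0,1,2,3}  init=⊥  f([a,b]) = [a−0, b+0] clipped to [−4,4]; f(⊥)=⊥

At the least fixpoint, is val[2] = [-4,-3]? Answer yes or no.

yes

Trace (9 dequeues):
  [1] u=0 | in [-4,-3] | out [-3,4] | ==
  [2] u=1 | in [-4,4] | out [-4,4] | prev ⊥ | push {}
  [3] u=2 | in [-4,4] | out [-4,-3] | prev ⊥ | push {1}
  [4] u=3 | in [-4,4] | out [-4,4] | prev [-4,-3] | push {0}
  [5] u=4 | in [-4,4] | out [-4,4] | prev ⊥ | push {2,3}
  [6] u=1 | in [-4,4] | out [-4,4] | ==
  [7] u=0 | in [-4,4] | out [-3,4] | ==
  [8] u=2 | in [-4,4] | out [-4,-3] | ==
  [9] u=3 | in [-4,4] | out [-4,4] | ==

Converged values:
  [0] [-3,4]
  [1] [-4,4]
  [2] [-4,-3]
  [3] [-4,4]
  [4] [-4,4]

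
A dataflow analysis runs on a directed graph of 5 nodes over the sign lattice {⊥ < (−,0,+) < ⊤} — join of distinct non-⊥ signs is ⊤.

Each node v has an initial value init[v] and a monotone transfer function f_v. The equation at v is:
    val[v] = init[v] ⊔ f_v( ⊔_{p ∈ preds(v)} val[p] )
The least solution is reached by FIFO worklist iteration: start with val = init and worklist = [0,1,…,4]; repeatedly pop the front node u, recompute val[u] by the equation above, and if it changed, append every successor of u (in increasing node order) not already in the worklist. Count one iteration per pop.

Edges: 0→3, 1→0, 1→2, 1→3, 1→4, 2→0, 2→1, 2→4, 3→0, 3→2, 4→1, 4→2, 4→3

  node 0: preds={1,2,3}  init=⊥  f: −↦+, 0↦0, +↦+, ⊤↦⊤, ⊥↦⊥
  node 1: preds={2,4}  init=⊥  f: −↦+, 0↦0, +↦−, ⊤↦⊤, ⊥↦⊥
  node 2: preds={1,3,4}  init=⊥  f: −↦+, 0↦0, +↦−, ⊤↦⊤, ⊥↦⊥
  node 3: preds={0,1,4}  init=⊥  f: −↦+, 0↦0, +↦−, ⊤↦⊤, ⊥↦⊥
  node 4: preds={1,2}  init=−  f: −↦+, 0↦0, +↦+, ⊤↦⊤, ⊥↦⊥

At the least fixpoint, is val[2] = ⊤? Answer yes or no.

yes

Trace (11 dequeues):
  [1] u=0 | in ⊥ | out ⊥ | ==
  [2] u=1 | in − | out + | prev ⊥ | push {0}
  [3] u=2 | in ⊤ | out ⊤ | prev ⊥ | push {1}
  [4] u=3 | in ⊤ | out ⊤ | prev ⊥ | push {2}
  [5] u=4 | in ⊤ | out ⊤ | prev − | push {3}
  [6] u=0 | in ⊤ | out ⊤ | prev ⊥ | push {}
  [7] u=1 | in ⊤ | out ⊤ | prev + | push {0,4}
  [8] u=2 | in ⊤ | out ⊤ | ==
  [9] u=3 | in ⊤ | out ⊤ | ==
  [10] u=0 | in ⊤ | out ⊤ | ==
  [11] u=4 | in ⊤ | out ⊤ | ==

Converged values:
  [0] ⊤
  [1] ⊤
  [2] ⊤
  [3] ⊤
  [4] ⊤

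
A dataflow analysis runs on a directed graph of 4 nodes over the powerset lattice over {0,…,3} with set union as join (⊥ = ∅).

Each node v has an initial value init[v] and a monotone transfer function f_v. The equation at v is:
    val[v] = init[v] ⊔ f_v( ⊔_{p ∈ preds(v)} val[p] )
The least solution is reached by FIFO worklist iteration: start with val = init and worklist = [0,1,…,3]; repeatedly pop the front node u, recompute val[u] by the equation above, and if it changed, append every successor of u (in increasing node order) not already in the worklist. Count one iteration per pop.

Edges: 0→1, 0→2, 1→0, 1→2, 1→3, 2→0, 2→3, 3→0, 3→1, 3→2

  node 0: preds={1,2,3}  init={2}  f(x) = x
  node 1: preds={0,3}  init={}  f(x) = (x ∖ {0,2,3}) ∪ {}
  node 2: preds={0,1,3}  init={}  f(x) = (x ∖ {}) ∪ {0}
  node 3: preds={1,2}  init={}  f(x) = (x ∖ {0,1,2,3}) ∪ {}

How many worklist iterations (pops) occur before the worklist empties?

Worklist (7 pops):
  #1 pop 0: in={} → {2} (no change)
  #2 pop 1: in={2} → {} (no change)
  #3 pop 2: in={2} → {0,2} (was {}); enqueue [0]
  #4 pop 3: in={0,2} → {} (no change)
  #5 pop 0: in={0,2} → {0,2} (was {2}); enqueue [1,2]
  #6 pop 1: in={0,2} → {} (no change)
  #7 pop 2: in={0,2} → {0,2} (no change)

Fixpoint:
  val[0] = {0,2}
  val[1] = {}
  val[2] = {0,2}
  val[3] = {}

7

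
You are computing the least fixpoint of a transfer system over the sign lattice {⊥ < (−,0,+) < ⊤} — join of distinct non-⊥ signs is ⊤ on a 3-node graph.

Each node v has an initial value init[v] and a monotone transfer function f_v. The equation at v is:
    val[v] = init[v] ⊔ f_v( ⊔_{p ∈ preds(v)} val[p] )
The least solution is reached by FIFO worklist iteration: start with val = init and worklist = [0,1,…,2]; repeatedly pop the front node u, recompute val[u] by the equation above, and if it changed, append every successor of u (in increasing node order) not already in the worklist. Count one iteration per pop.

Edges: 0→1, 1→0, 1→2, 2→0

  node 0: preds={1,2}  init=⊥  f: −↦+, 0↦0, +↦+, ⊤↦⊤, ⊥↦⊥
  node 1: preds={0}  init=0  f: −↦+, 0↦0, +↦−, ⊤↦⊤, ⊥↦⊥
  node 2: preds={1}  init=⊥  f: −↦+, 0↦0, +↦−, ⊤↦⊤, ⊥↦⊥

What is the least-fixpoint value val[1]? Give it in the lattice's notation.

Iteration log — 4 steps:
  step 1. node 0  ⊔preds=0  new=0  old=⊥  +wl: 
  step 2. node 1  ⊔preds=0  new=0  stable
  step 3. node 2  ⊔preds=0  new=0  old=⊥  +wl: 0
  step 4. node 0  ⊔preds=0  new=0  stable

Least fixpoint reached:
  node 0: 0
  node 1: 0
  node 2: 0

0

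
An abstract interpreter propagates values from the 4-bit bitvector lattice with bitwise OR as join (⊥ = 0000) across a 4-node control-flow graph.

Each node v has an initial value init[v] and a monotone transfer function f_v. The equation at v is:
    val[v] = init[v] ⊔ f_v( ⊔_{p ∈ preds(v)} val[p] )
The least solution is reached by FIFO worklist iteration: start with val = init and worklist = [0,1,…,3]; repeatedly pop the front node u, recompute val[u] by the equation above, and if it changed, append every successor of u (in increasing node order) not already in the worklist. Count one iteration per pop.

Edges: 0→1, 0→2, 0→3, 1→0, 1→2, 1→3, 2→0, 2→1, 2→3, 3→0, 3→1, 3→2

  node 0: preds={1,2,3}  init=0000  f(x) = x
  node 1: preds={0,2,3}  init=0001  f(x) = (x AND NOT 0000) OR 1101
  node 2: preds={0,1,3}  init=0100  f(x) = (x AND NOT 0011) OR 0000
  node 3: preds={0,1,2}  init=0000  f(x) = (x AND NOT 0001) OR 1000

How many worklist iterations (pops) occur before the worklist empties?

8

Iteration log — 8 steps:
  step 1. node 0  ⊔preds=0101  new=0101  old=0000  +wl: 
  step 2. node 1  ⊔preds=0101  new=1101  old=0001  +wl: 0
  step 3. node 2  ⊔preds=1101  new=1100  old=0100  +wl: 1
  step 4. node 3  ⊔preds=1101  new=1100  old=0000  +wl: 2
  step 5. node 0  ⊔preds=1101  new=1101  old=0101  +wl: 3
  step 6. node 1  ⊔preds=1101  new=1101  stable
  step 7. node 2  ⊔preds=1101  new=1100  stable
  step 8. node 3  ⊔preds=1101  new=1100  stable

Least fixpoint reached:
  node 0: 1101
  node 1: 1101
  node 2: 1100
  node 3: 1100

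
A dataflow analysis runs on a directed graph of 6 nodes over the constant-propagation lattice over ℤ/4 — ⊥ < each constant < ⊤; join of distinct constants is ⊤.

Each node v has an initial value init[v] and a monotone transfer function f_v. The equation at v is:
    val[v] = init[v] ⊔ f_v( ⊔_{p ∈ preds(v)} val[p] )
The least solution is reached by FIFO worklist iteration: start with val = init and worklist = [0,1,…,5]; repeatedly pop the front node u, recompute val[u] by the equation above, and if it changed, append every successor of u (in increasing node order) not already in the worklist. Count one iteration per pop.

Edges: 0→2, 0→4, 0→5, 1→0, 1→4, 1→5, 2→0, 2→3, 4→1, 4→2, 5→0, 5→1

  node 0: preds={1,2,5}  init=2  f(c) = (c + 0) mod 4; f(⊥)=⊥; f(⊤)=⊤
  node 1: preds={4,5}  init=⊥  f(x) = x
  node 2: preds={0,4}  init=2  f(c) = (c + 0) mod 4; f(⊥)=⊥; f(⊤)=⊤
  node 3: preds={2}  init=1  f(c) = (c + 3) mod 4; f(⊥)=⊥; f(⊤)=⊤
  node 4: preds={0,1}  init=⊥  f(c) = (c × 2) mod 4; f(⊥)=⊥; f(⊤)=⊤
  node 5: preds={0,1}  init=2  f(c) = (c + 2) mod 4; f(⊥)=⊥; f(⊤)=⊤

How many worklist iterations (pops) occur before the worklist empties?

15

Trace (15 dequeues):
  [1] u=0 | in 2 | out 2 | ==
  [2] u=1 | in 2 | out 2 | prev ⊥ | push {0}
  [3] u=2 | in 2 | out 2 | ==
  [4] u=3 | in 2 | out 1 | ==
  [5] u=4 | in 2 | out 0 | prev ⊥ | push {1,2}
  [6] u=5 | in 2 | out ⊤ | prev 2 | push {}
  [7] u=0 | in ⊤ | out ⊤ | prev 2 | push {4,5}
  [8] u=1 | in ⊤ | out ⊤ | prev 2 | push {0}
  [9] u=2 | in ⊤ | out ⊤ | prev 2 | push {3}
  [10] u=4 | in ⊤ | out ⊤ | prev 0 | push {1,2}
  [11] u=5 | in ⊤ | out ⊤ | ==
  [12] u=0 | in ⊤ | out ⊤ | ==
  [13] u=3 | in ⊤ | out ⊤ | prev 1 | push {}
  [14] u=1 | in ⊤ | out ⊤ | ==
  [15] u=2 | in ⊤ | out ⊤ | ==

Converged values:
  [0] ⊤
  [1] ⊤
  [2] ⊤
  [3] ⊤
  [4] ⊤
  [5] ⊤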